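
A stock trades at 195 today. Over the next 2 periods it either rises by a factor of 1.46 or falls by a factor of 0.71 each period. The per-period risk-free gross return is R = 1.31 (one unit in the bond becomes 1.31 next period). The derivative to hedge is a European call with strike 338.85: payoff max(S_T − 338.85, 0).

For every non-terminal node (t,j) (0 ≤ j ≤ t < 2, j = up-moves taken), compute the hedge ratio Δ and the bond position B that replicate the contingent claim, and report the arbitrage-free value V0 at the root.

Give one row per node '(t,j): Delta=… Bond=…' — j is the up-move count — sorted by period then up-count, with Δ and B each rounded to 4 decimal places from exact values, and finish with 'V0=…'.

(0,0): Delta=0.3207 Bond=-33.8980
(1,0): Delta=0.0000 Bond=0.0000
(1,1): Delta=0.3597 Bond=-55.5079
V0=28.6462

No-arbitrage ⇒ martingale measure with p* = (R−d)/(u−d) = 0.8000.
Payoff layer (t=2): V(2,0)=0.0000, V(2,1)=0.0000, V(2,2)=76.8120
Node (1,0) S=138.4500: V=(p*·0.0000+(1−p*)·0.0000)/1.31=0.0000; Δ=(0.0000−0.0000)/(202.1370−98.2995)=0.0000; B=V−Δ·S=0.0000
Node (1,1) S=284.7000: V=(p*·76.8120+(1−p*)·0.0000)/1.31=46.9081; Δ=(76.8120−0.0000)/(415.6620−202.1370)=0.3597; B=V−Δ·S=-55.5079
Node (0,0) S=195.0000: V=(p*·46.9081+(1−p*)·0.0000)/1.31=28.6462; Δ=(46.9081−0.0000)/(284.7000−138.4500)=0.3207; B=V−Δ·S=-33.8980
Root portfolio cost Δ·195+B reproduces V0=28.6462.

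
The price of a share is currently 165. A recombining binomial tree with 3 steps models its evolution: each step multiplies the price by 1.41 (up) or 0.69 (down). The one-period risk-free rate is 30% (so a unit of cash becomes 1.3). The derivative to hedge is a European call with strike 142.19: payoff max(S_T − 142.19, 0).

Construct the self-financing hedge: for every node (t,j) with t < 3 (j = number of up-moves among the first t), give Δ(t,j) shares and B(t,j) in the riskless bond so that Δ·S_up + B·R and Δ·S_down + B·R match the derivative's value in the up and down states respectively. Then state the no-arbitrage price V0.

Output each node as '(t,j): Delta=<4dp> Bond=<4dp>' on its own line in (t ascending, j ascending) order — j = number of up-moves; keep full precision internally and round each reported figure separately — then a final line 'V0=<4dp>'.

Risk-neutral probability p* = (R−d)/(u−d) = (1.3−0.69)/(1.41−0.69) = 0.8472.
At expiry t=3: V(3,0)=0.0000, V(3,1)=0.0000, V(3,2)=84.1552, V(3,3)=320.3415
(2,0): S=78.5565. Δ = (V_up−V_dn)/(S_up−S_dn) = (0.0000−0.0000)/(110.7647−54.2040) = 0.0000. V = [p*·0.0000 + (1−p*)·0.0000]/1.3 = 0.0000. B = V − Δ·S = 0.0000.
(2,1): S=160.5285. Δ = (V_up−V_dn)/(S_up−S_dn) = (84.1552−0.0000)/(226.3452−110.7647) = 0.7281. V = [p*·84.1552 + (1−p*)·0.0000]/1.3 = 54.8447. B = V − Δ·S = -62.0375.
(2,2): S=328.0365. Δ = (V_up−V_dn)/(S_up−S_dn) = (320.3415−84.1552)/(462.5315−226.3452) = 1.0000. V = [p*·320.3415 + (1−p*)·84.1552]/1.3 = 218.6596. B = V − Δ·S = -109.3769.
(1,0): S=113.8500. Δ = (V_up−V_dn)/(S_up−S_dn) = (54.8447−0.0000)/(160.5285−78.5565) = 0.6691. V = [p*·54.8447 + (1−p*)·0.0000]/1.3 = 35.7428. B = V − Δ·S = -40.4304.
(1,1): S=232.6500. Δ = (V_up−V_dn)/(S_up−S_dn) = (218.6596−54.8447)/(328.0365−160.5285) = 0.9780. V = [p*·218.6596 + (1−p*)·54.8447]/1.3 = 148.9479. B = V − Δ·S = -78.5727.
(0,0): S=165.0000. Δ = (V_up−V_dn)/(S_up−S_dn) = (148.9479−35.7428)/(232.6500−113.8500) = 0.9529. V = [p*·148.9479 + (1−p*)·35.7428]/1.3 = 101.2713. B = V − Δ·S = -55.9580.
Each (Δ,B) replicates both successor values, so the strategy is self-financing and V0 is arbitrage-free.

(0,0): Delta=0.9529 Bond=-55.9580
(1,0): Delta=0.6691 Bond=-40.4304
(1,1): Delta=0.9780 Bond=-78.5727
(2,0): Delta=0.0000 Bond=0.0000
(2,1): Delta=0.7281 Bond=-62.0375
(2,2): Delta=1.0000 Bond=-109.3769
V0=101.2713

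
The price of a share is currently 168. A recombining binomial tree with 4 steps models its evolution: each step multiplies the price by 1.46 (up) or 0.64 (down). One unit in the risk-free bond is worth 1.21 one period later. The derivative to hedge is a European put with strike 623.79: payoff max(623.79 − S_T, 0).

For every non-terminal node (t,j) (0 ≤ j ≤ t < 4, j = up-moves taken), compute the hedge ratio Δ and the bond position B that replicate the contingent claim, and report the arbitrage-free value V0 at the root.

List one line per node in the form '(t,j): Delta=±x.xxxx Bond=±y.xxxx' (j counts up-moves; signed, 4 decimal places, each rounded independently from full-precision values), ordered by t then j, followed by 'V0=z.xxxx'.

(0,0): Delta=-0.8079 Bond=273.9358
(1,0): Delta=-1.0000 Bond=352.1132
(1,1): Delta=-0.7710 Bond=322.4050
(2,0): Delta=-1.0000 Bond=426.0570
(2,1): Delta=-1.0000 Bond=426.0570
(2,2): Delta=-0.7270 Bond=374.3438
(3,0): Delta=-1.0000 Bond=515.5289
(3,1): Delta=-1.0000 Bond=515.5289
(3,2): Delta=-1.0000 Bond=515.5289
(3,3): Delta=-0.6745 Bond=425.5118
V0=138.2028

Since d<R<u, set p* = (R−d)/(u−d) = 0.6951; price each node as the discounted p*-expectation of its children.
Terminal payoffs: V(4,0)=595.6043, V(4,1)=559.4913, V(4,2)=477.1086, V(4,3)=289.1731, V(4,4)=0.0000
(3,0): S=44.0402. Δ = (V_up−V_dn)/(S_up−S_dn) = (559.4913−595.6043)/(64.2987−28.1857) = -1.0000. V = [p*·559.4913 + (1−p*)·595.6043]/1.21 = 471.4887. B = V − Δ·S = 515.5289.
(3,1): S=100.4667. Δ = (V_up−V_dn)/(S_up−S_dn) = (477.1086−559.4913)/(146.6814−64.2987) = -1.0000. V = [p*·477.1086 + (1−p*)·559.4913]/1.21 = 415.0622. B = V − Δ·S = 515.5289.
(3,2): S=229.1896. Δ = (V_up−V_dn)/(S_up−S_dn) = (289.1731−477.1086)/(334.6169−146.6814) = -1.0000. V = [p*·289.1731 + (1−p*)·477.1086]/1.21 = 286.3393. B = V − Δ·S = 515.5289.
(3,3): S=522.8388. Δ = (V_up−V_dn)/(S_up−S_dn) = (0.0000−289.1731)/(763.3447−334.6169) = -0.6745. V = [p*·0.0000 + (1−p*)·289.1731]/1.21 = 72.8616. B = V − Δ·S = 425.5118.
(2,0): S=68.8128. Δ = (V_up−V_dn)/(S_up−S_dn) = (415.0622−471.4887)/(100.4667−44.0402) = -1.0000. V = [p*·415.0622 + (1−p*)·471.4887]/1.21 = 357.2442. B = V − Δ·S = 426.0570.
(2,1): S=156.9792. Δ = (V_up−V_dn)/(S_up−S_dn) = (286.3393−415.0622)/(229.1896−100.4667) = -1.0000. V = [p*·286.3393 + (1−p*)·415.0622]/1.21 = 269.0778. B = V − Δ·S = 426.0570.
(2,2): S=358.1088. Δ = (V_up−V_dn)/(S_up−S_dn) = (72.8616−286.3393)/(522.8388−229.1896) = -0.7270. V = [p*·72.8616 + (1−p*)·286.3393]/1.21 = 114.0052. B = V − Δ·S = 374.3438.
(1,0): S=107.5200. Δ = (V_up−V_dn)/(S_up−S_dn) = (269.0778−357.2442)/(156.9792−68.8128) = -1.0000. V = [p*·269.0778 + (1−p*)·357.2442]/1.21 = 244.5932. B = V − Δ·S = 352.1132.
(1,1): S=245.2800. Δ = (V_up−V_dn)/(S_up−S_dn) = (114.0052−269.0778)/(358.1088−156.9792) = -0.7710. V = [p*·114.0052 + (1−p*)·269.0778]/1.21 = 133.2921. B = V − Δ·S = 322.4050.
(0,0): S=168.0000. Δ = (V_up−V_dn)/(S_up−S_dn) = (133.2921−244.5932)/(245.2800−107.5200) = -0.8079. V = [p*·133.2921 + (1−p*)·244.5932]/1.21 = 138.2028. B = V − Δ·S = 273.9358.
Self-financing check: at every node Δ·S+B equals the discounted successor values.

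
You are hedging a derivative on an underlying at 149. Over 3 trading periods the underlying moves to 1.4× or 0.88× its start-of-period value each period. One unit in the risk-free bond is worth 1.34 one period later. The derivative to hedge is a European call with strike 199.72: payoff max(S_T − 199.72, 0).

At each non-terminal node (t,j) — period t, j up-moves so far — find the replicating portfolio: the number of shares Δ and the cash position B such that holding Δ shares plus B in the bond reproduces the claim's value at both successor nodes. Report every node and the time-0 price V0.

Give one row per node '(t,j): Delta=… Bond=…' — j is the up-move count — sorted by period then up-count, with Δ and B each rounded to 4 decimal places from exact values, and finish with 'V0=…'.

No-arbitrage ⇒ martingale measure with p* = (R−d)/(u−d) = 0.8846.
Terminal payoffs: V(3,0)=0.0000, V(3,1)=0.0000, V(3,2)=57.2752, V(3,3)=209.1360
  t=2,j=0: stock 115.3856 → up 161.5398 (V=0.0000), down 101.5393 (V=0.0000). Price 0.0000; hedge Δ=0.0000, bond B=0.0000.
  t=2,j=1: stock 183.5680 → up 256.9952 (V=57.2752), down 161.5398 (V=0.0000). Price 37.8108; hedge Δ=0.6000, bond B=-72.3338.
  t=2,j=2: stock 292.0400 → up 408.8560 (V=209.1360), down 256.9952 (V=57.2752). Price 142.9952; hedge Δ=1.0000, bond B=-149.0448.
  t=1,j=0: stock 131.1200 → up 183.5680 (V=37.8108), down 115.3856 (V=0.0000). Price 24.9612; hedge Δ=0.5546, bond B=-47.7519.
  t=1,j=1: stock 208.6000 → up 292.0400 (V=142.9952), down 183.5680 (V=37.8108). Price 97.6556; hedge Δ=0.9697, bond B=-104.6220.
  t=0,j=0: stock 149.0000 → up 208.6000 (V=97.6556), down 131.1200 (V=24.9612). Price 66.6178; hedge Δ=0.9382, bond B=-73.1792.
Check: Δ(0,0)·S0 + B(0,0) = 66.6178 = V0.

(0,0): Delta=0.9382 Bond=-73.1792
(1,0): Delta=0.5546 Bond=-47.7519
(1,1): Delta=0.9697 Bond=-104.6220
(2,0): Delta=0.0000 Bond=0.0000
(2,1): Delta=0.6000 Bond=-72.3338
(2,2): Delta=1.0000 Bond=-149.0448
V0=66.6178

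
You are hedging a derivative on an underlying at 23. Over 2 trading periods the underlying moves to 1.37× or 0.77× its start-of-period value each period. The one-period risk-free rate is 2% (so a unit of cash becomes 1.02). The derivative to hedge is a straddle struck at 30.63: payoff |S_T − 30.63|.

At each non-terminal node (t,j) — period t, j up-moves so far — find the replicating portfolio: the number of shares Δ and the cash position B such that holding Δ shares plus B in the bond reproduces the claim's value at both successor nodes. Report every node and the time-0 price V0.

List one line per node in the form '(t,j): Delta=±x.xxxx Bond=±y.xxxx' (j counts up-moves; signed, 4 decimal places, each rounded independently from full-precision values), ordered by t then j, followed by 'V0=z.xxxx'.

(0,0): Delta=-0.2577 Bond=16.5519
(1,0): Delta=-1.0000 Bond=30.0294
(1,1): Delta=0.3264 Bond=-1.5222
V0=10.6253

No-arbitrage ⇒ martingale measure with p* = (R−d)/(u−d) = 0.4167.
Terminal values V(2,·): V(2,0)=16.9933, V(2,1)=6.3673, V(2,2)=12.5387
(1,0): S=17.7100. Δ = (V_up−V_dn)/(S_up−S_dn) = (6.3673−16.9933)/(24.2627−13.6367) = -1.0000. V = [p*·6.3673 + (1−p*)·16.9933]/1.02 = 12.3194. B = V − Δ·S = 30.0294.
(1,1): S=31.5100. Δ = (V_up−V_dn)/(S_up−S_dn) = (12.5387−6.3673)/(43.1687−24.2627) = 0.3264. V = [p*·12.5387 + (1−p*)·6.3673]/1.02 = 8.7634. B = V − Δ·S = -1.5222.
(0,0): S=23.0000. Δ = (V_up−V_dn)/(S_up−S_dn) = (8.7634−12.3194)/(31.5100−17.7100) = -0.2577. V = [p*·8.7634 + (1−p*)·12.3194]/1.02 = 10.6253. B = V − Δ·S = 16.5519.
The time-0 hedge costs 10.6253, which is the no-arbitrage price.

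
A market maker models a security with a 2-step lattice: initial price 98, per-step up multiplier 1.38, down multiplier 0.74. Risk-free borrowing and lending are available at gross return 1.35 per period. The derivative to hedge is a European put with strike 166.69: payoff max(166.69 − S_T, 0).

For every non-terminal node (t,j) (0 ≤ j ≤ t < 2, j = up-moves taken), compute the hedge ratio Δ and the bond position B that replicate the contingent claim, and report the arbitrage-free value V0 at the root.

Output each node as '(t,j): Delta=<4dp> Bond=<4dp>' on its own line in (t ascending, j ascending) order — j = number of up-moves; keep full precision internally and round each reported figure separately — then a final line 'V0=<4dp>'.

(0,0): Delta=-0.7755 Bond=79.4040
(1,0): Delta=-1.0000 Bond=123.4741
(1,1): Delta=-0.7696 Bond=106.3948
V0=3.4022

Since d<R<u, set p* = (R−d)/(u−d) = 0.9531; price each node as the discounted p*-expectation of its children.
Terminal payoffs: V(2,0)=113.0252, V(2,1)=66.6124, V(2,2)=0.0000
(1,0): S=72.5200. Δ = (V_up−V_dn)/(S_up−S_dn) = (66.6124−113.0252)/(100.0776−53.6648) = -1.0000. V = [p*·66.6124 + (1−p*)·113.0252]/1.35 = 50.9541. B = V − Δ·S = 123.4741.
(1,1): S=135.2400. Δ = (V_up−V_dn)/(S_up−S_dn) = (0.0000−66.6124)/(186.6312−100.0776) = -0.7696. V = [p*·0.0000 + (1−p*)·66.6124]/1.35 = 2.3129. B = V − Δ·S = 106.3948.
(0,0): S=98.0000. Δ = (V_up−V_dn)/(S_up−S_dn) = (2.3129−50.9541)/(135.2400−72.5200) = -0.7755. V = [p*·2.3129 + (1−p*)·50.9541]/1.35 = 3.4022. B = V − Δ·S = 79.4040.
Self-financing check: at every node Δ·S+B equals the discounted successor values.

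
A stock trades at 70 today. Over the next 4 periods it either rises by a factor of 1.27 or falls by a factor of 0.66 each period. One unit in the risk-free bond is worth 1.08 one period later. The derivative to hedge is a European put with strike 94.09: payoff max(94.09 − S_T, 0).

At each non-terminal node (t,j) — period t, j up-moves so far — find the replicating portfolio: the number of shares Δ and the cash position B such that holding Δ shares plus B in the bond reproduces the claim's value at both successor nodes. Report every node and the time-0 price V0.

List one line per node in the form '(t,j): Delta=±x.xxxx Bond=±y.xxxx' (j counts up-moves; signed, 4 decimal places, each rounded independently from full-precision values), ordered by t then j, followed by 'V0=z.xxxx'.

(0,0): Delta=-0.4647 Bond=46.3929
(1,0): Delta=-0.9921 Bond=74.4696
(1,1): Delta=-0.3408 Bond=39.0820
(2,0): Delta=-1.0000 Bond=80.6670
(2,1): Delta=-0.9903 Bond=80.3187
(2,2): Delta=-0.1881 Bond=24.9682
(3,0): Delta=-1.0000 Bond=87.1204
(3,1): Delta=-1.0000 Bond=87.1204
(3,2): Delta=-0.9880 Bond=86.5741
(3,3): Delta=0.0000 Bond=0.0000
V0=13.8605

No-arbitrage ⇒ martingale measure with p* = (R−d)/(u−d) = 0.6885.
Terminal values V(4,·): V(4,0)=80.8077, V(4,1)=68.5316, V(4,2)=44.9095, V(4,3)=0.0000, V(4,4)=0.0000
  t=3,j=0: stock 20.1247 → up 25.5584 (V=68.5316), down 13.2823 (V=80.8077). Price 66.9957; hedge Δ=-1.0000, bond B=87.1204.
  t=3,j=1: stock 38.7248 → up 49.1805 (V=44.9095), down 25.5584 (V=68.5316). Price 48.3955; hedge Δ=-1.0000, bond B=87.1204.
  t=3,j=2: stock 74.5160 → up 94.6353 (V=0.0000), down 49.1805 (V=44.9095). Price 12.9520; hedge Δ=-0.9880, bond B=86.5741.
  t=3,j=3: stock 143.3868 → up 182.1012 (V=0.0000), down 94.6353 (V=0.0000). Price 0.0000; hedge Δ=0.0000, bond B=0.0000.
  t=2,j=0: stock 30.4920 → up 38.7248 (V=48.3955), down 20.1247 (V=66.9957). Price 50.1750; hedge Δ=-1.0000, bond B=80.6670.
  t=2,j=1: stock 58.6740 → up 74.5160 (V=12.9520), down 38.7248 (V=48.3955). Price 22.2146; hedge Δ=-0.9903, bond B=80.3187.
  t=2,j=2: stock 112.9030 → up 143.3868 (V=0.0000), down 74.5160 (V=12.9520). Price 3.7354; hedge Δ=-0.1881, bond B=24.9682.
  t=1,j=0: stock 46.2000 → up 58.6740 (V=22.2146), down 30.4920 (V=50.1750). Price 28.6330; hedge Δ=-0.9921, bond B=74.4696.
  t=1,j=1: stock 88.9000 → up 112.9030 (V=3.7354), down 58.6740 (V=22.2146). Price 8.7882; hedge Δ=-0.3408, bond B=39.0820.
  t=0,j=0: stock 70.0000 → up 88.9000 (V=8.7882), down 46.2000 (V=28.6330). Price 13.8605; hedge Δ=-0.4647, bond B=46.3929.
The time-0 hedge costs 13.8605, which is the no-arbitrage price.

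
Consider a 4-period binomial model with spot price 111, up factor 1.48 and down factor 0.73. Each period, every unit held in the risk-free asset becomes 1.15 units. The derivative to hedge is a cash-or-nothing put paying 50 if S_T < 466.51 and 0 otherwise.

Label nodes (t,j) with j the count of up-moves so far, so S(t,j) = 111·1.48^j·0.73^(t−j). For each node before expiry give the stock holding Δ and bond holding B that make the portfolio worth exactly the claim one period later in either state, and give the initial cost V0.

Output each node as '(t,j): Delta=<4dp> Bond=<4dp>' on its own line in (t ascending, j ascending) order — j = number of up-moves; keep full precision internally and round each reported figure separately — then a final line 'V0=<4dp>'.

(0,0): Delta=-0.0694 Bond=33.4742
(1,0): Delta=0.0000 Bond=32.8758
(1,1): Delta=-0.0962 Bond=42.9107
(2,0): Delta=0.0000 Bond=37.8072
(2,1): Delta=0.0000 Bond=37.8072
(2,2): Delta=-0.1335 Bond=58.4146
(3,0): Delta=0.0000 Bond=43.4783
(3,1): Delta=0.0000 Bond=43.4783
(3,2): Delta=0.0000 Bond=43.4783
(3,3): Delta=-0.1853 Bond=85.7971
V0=25.7762

Since d<R<u, set p* = (R−d)/(u−d) = 0.5600; price each node as the discounted p*-expectation of its children.
Payoff layer (t=4): V(4,0)=50.0000, V(4,1)=50.0000, V(4,2)=50.0000, V(4,3)=50.0000, V(4,4)=0.0000
  t=3,j=0: stock 43.1809 → up 63.9077 (V=50.0000), down 31.5220 (V=50.0000). Price 43.4783; hedge Δ=0.0000, bond B=43.4783.
  t=3,j=1: stock 87.5448 → up 129.5663 (V=50.0000), down 63.9077 (V=50.0000). Price 43.4783; hedge Δ=0.0000, bond B=43.4783.
  t=3,j=2: stock 177.4881 → up 262.6824 (V=50.0000), down 129.5663 (V=50.0000). Price 43.4783; hedge Δ=0.0000, bond B=43.4783.
  t=3,j=3: stock 359.8389 → up 532.5616 (V=0.0000), down 262.6824 (V=50.0000). Price 19.1304; hedge Δ=-0.1853, bond B=85.7971.
  t=2,j=0: stock 59.1519 → up 87.5448 (V=43.4783), down 43.1809 (V=43.4783). Price 37.8072; hedge Δ=0.0000, bond B=37.8072.
  t=2,j=1: stock 119.9244 → up 177.4881 (V=43.4783), down 87.5448 (V=43.4783). Price 37.8072; hedge Δ=0.0000, bond B=37.8072.
  t=2,j=2: stock 243.1344 → up 359.8389 (V=19.1304), down 177.4881 (V=43.4783). Price 25.9509; hedge Δ=-0.1335, bond B=58.4146.
  t=1,j=0: stock 81.0300 → up 119.9244 (V=37.8072), down 59.1519 (V=37.8072). Price 32.8758; hedge Δ=0.0000, bond B=32.8758.
  t=1,j=1: stock 164.2800 → up 243.1344 (V=25.9509), down 119.9244 (V=37.8072). Price 27.1023; hedge Δ=-0.0962, bond B=42.9107.
  t=0,j=0: stock 111.0000 → up 164.2800 (V=27.1023), down 81.0300 (V=32.8758). Price 25.7762; hedge Δ=-0.0694, bond B=33.4742.
Each (Δ,B) replicates both successor values, so the strategy is self-financing and V0 is arbitrage-free.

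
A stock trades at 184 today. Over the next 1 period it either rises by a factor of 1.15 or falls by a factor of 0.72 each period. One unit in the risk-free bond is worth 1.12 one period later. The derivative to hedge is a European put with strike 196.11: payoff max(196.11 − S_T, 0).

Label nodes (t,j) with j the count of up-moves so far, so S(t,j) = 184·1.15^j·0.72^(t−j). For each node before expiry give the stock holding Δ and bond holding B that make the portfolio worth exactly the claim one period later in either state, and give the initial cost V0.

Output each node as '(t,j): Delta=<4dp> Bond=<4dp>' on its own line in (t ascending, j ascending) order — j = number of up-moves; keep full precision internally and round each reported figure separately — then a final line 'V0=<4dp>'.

(0,0): Delta=-0.8042 Bond=151.9404
V0=3.9637

Risk-neutral probability p* = (R−d)/(u−d) = (1.12−0.72)/(1.15−0.72) = 0.9302.
Terminal payoffs: V(1,0)=63.6300, V(1,1)=0.0000
  t=0,j=0: stock 184.0000 → up 211.6000 (V=0.0000), down 132.4800 (V=63.6300). Price 3.9637; hedge Δ=-0.8042, bond B=151.9404.
Self-financing check: at every node Δ·S+B equals the discounted successor values.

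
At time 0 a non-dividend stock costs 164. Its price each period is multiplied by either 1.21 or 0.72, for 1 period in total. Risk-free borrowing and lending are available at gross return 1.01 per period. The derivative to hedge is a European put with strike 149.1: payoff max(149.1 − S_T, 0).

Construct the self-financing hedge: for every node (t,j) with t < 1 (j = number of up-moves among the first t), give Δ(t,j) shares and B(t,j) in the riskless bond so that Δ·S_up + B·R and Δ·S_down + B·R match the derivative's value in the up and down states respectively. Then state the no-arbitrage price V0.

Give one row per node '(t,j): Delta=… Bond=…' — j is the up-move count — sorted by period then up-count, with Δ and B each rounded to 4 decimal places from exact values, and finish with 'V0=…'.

Risk-neutral probability p* = (R−d)/(u−d) = (1.01−0.72)/(1.21−0.72) = 0.5918.
Terminal values V(1,·): V(1,0)=31.0200, V(1,1)=0.0000
(0,0): S=164.0000. Δ = (V_up−V_dn)/(S_up−S_dn) = (0.0000−31.0200)/(198.4400−118.0800) = -0.3860. V = [p*·0.0000 + (1−p*)·31.0200]/1.01 = 12.5359. B = V − Δ·S = 75.8420.
Check: Δ(0,0)·S0 + B(0,0) = 12.5359 = V0.

(0,0): Delta=-0.3860 Bond=75.8420
V0=12.5359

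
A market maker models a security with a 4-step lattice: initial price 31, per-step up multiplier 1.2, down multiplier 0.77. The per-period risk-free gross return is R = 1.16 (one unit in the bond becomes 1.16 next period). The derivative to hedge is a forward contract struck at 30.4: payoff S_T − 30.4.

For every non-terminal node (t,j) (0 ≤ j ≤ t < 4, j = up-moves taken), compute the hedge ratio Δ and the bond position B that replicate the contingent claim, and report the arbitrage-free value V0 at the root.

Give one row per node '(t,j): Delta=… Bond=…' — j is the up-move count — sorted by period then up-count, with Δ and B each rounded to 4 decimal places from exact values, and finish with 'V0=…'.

Since d<R<u, set p* = (R−d)/(u−d) = 0.9070; price each node as the discounted p*-expectation of its children.
At expiry t=4: V(4,0)=-19.5026, V(4,1)=-13.4170, V(4,2)=-3.9329, V(4,3)=10.8474, V(4,4)=33.8816
  t=3,j=0: stock 14.1525 → up 16.9830 (V=-13.4170), down 10.8974 (V=-19.5026). Price -12.0544; hedge Δ=1.0000, bond B=-26.2069.
  t=3,j=1: stock 22.0559 → up 26.4671 (V=-3.9329), down 16.9830 (V=-13.4170). Price -4.1510; hedge Δ=1.0000, bond B=-26.2069.
  t=3,j=2: stock 34.3728 → up 41.2474 (V=10.8474), down 26.4671 (V=-3.9329). Price 8.1659; hedge Δ=1.0000, bond B=-26.2069.
  t=3,j=3: stock 53.5680 → up 64.2816 (V=33.8816), down 41.2474 (V=10.8474). Price 27.3611; hedge Δ=1.0000, bond B=-26.2069.
  t=2,j=0: stock 18.3799 → up 22.0559 (V=-4.1510), down 14.1525 (V=-12.0544). Price -4.2123; hedge Δ=1.0000, bond B=-22.5922.
  t=2,j=1: stock 28.6440 → up 34.3728 (V=8.1659), down 22.0559 (V=-4.1510). Price 6.0518; hedge Δ=1.0000, bond B=-22.5922.
  t=2,j=2: stock 44.6400 → up 53.5680 (V=27.3611), down 34.3728 (V=8.1659). Price 22.0478; hedge Δ=1.0000, bond B=-22.5922.
  t=1,j=0: stock 23.8700 → up 28.6440 (V=6.0518), down 18.3799 (V=-4.2123). Price 4.3940; hedge Δ=1.0000, bond B=-19.4760.
  t=1,j=1: stock 37.2000 → up 44.6400 (V=22.0478), down 28.6440 (V=6.0518). Price 17.7240; hedge Δ=1.0000, bond B=-19.4760.
  t=0,j=0: stock 31.0000 → up 37.2000 (V=17.7240), down 23.8700 (V=4.3940). Price 14.2104; hedge Δ=1.0000, bond B=-16.7896.
Root portfolio cost Δ·31+B reproduces V0=14.2104.

(0,0): Delta=1.0000 Bond=-16.7896
(1,0): Delta=1.0000 Bond=-19.4760
(1,1): Delta=1.0000 Bond=-19.4760
(2,0): Delta=1.0000 Bond=-22.5922
(2,1): Delta=1.0000 Bond=-22.5922
(2,2): Delta=1.0000 Bond=-22.5922
(3,0): Delta=1.0000 Bond=-26.2069
(3,1): Delta=1.0000 Bond=-26.2069
(3,2): Delta=1.0000 Bond=-26.2069
(3,3): Delta=1.0000 Bond=-26.2069
V0=14.2104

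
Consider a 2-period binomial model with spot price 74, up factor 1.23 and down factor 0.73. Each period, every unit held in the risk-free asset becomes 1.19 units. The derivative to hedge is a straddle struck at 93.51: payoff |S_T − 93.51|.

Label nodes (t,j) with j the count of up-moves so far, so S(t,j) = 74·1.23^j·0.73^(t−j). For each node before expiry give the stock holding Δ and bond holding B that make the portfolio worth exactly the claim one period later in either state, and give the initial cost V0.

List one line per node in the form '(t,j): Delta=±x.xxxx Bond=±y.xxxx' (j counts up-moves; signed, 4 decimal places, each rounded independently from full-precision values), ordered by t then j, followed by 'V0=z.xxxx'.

Under the risk-neutral measure, an up-move has probability p* = (R−d)/(u−d) = 0.9200 and values discount at R = 1.19.
At expiry t=2: V(2,0)=54.0754, V(2,1)=27.0654, V(2,2)=18.4446
(1,0): S=54.0200. Δ = (V_up−V_dn)/(S_up−S_dn) = (27.0654−54.0754)/(66.4446−39.4346) = -1.0000. V = [p*·27.0654 + (1−p*)·54.0754]/1.19 = 24.5598. B = V − Δ·S = 78.5798.
(1,1): S=91.0200. Δ = (V_up−V_dn)/(S_up−S_dn) = (18.4446−27.0654)/(111.9546−66.4446) = -0.1894. V = [p*·18.4446 + (1−p*)·27.0654]/1.19 = 16.0792. B = V − Δ·S = 33.3208.
(0,0): S=74.0000. Δ = (V_up−V_dn)/(S_up−S_dn) = (16.0792−24.5598)/(91.0200−54.0200) = -0.2292. V = [p*·16.0792 + (1−p*)·24.5598]/1.19 = 14.0821. B = V − Δ·S = 31.0433.
Each (Δ,B) replicates both successor values, so the strategy is self-financing and V0 is arbitrage-free.

(0,0): Delta=-0.2292 Bond=31.0433
(1,0): Delta=-1.0000 Bond=78.5798
(1,1): Delta=-0.1894 Bond=33.3208
V0=14.0821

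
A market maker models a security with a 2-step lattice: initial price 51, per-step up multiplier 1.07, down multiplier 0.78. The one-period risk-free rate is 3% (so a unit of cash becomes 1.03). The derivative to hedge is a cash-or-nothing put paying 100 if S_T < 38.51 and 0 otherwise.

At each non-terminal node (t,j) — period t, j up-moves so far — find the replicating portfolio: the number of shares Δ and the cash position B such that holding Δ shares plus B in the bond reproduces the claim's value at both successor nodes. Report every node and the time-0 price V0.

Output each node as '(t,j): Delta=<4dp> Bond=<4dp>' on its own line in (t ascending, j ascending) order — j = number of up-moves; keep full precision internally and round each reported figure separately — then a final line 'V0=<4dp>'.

The replicating-portfolio and risk-neutral prices coincide; use p* = (1.03−0.78)/(1.07−0.78) = 0.8621 for the latter.
Terminal values V(2,·): V(2,0)=100.0000, V(2,1)=0.0000, V(2,2)=0.0000
Node (1,0) S=39.7800: V=(p*·0.0000+(1−p*)·100.0000)/1.03=13.3914; Δ=(0.0000−100.0000)/(42.5646−31.0284)=-8.6684; B=V−Δ·S=358.2189
Node (1,1) S=54.5700: V=(p*·0.0000+(1−p*)·0.0000)/1.03=0.0000; Δ=(0.0000−0.0000)/(58.3899−42.5646)=0.0000; B=V−Δ·S=0.0000
Node (0,0) S=51.0000: V=(p*·0.0000+(1−p*)·13.3914)/1.03=1.7933; Δ=(0.0000−13.3914)/(54.5700−39.7800)=-0.9054; B=V−Δ·S=47.9704
The time-0 hedge costs 1.7933, which is the no-arbitrage price.

(0,0): Delta=-0.9054 Bond=47.9704
(1,0): Delta=-8.6684 Bond=358.2189
(1,1): Delta=0.0000 Bond=0.0000
V0=1.7933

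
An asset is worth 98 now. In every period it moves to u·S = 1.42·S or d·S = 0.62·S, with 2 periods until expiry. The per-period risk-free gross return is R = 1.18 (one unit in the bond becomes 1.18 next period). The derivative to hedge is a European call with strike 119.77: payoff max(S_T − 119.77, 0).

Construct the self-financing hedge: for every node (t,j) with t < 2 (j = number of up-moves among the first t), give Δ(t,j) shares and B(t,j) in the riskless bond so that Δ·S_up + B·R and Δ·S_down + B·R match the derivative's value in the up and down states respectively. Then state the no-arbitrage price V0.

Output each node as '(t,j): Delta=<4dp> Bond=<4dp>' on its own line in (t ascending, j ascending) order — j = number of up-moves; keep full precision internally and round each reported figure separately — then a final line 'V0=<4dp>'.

(0,0): Delta=0.5890 Bond=-30.3265
(1,0): Delta=0.0000 Bond=0.0000
(1,1): Delta=0.6992 Bond=-51.1219
V0=27.3917

Risk-neutral probability p* = (R−d)/(u−d) = (1.18−0.62)/(1.42−0.62) = 0.7000.
Terminal values V(2,·): V(2,0)=0.0000, V(2,1)=0.0000, V(2,2)=77.8372
Node (1,0) S=60.7600: V=(p*·0.0000+(1−p*)·0.0000)/1.18=0.0000; Δ=(0.0000−0.0000)/(86.2792−37.6712)=0.0000; B=V−Δ·S=0.0000
Node (1,1) S=139.1600: V=(p*·77.8372+(1−p*)·0.0000)/1.18=46.1746; Δ=(77.8372−0.0000)/(197.6072−86.2792)=0.6992; B=V−Δ·S=-51.1219
Node (0,0) S=98.0000: V=(p*·46.1746+(1−p*)·0.0000)/1.18=27.3917; Δ=(46.1746−0.0000)/(139.1600−60.7600)=0.5890; B=V−Δ·S=-30.3265
The time-0 hedge costs 27.3917, which is the no-arbitrage price.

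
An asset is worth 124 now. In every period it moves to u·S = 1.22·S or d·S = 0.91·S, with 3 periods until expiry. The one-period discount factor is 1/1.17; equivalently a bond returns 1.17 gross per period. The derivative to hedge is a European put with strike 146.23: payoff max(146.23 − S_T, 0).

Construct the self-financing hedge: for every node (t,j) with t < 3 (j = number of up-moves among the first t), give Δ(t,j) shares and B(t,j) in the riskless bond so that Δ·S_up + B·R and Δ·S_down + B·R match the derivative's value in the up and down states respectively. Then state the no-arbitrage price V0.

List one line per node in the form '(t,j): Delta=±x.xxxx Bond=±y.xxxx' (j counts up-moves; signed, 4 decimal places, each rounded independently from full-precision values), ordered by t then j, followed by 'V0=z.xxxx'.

No-arbitrage ⇒ martingale measure with p* = (R−d)/(u−d) = 0.8387.
At expiry t=3: V(3,0)=52.7872, V(3,1)=20.9550, V(3,2)=0.0000, V(3,3)=0.0000
  t=2,j=0: stock 102.6844 → up 125.2750 (V=20.9550), down 93.4428 (V=52.7872). Price 22.2985; hedge Δ=-1.0000, bond B=124.9829.
  t=2,j=1: stock 137.6648 → up 167.9511 (V=0.0000), down 125.2750 (V=20.9550). Price 2.8888; hedge Δ=-0.4910, bond B=70.4856.
  t=2,j=2: stock 184.5616 → up 225.1652 (V=0.0000), down 167.9511 (V=0.0000). Price 0.0000; hedge Δ=0.0000, bond B=0.0000.
  t=1,j=0: stock 112.8400 → up 137.6648 (V=2.8888), down 102.6844 (V=22.2985). Price 5.1448; hedge Δ=-0.5549, bond B=67.7569.
  t=1,j=1: stock 151.2800 → up 184.5616 (V=0.0000), down 137.6648 (V=2.8888). Price 0.3982; hedge Δ=-0.0616, bond B=9.7168.
  t=0,j=0: stock 124.0000 → up 151.2800 (V=0.3982), down 112.8400 (V=5.1448). Price 0.9947; hedge Δ=-0.1235, bond B=16.3061.
The time-0 hedge costs 0.9947, which is the no-arbitrage price.

(0,0): Delta=-0.1235 Bond=16.3061
(1,0): Delta=-0.5549 Bond=67.7569
(1,1): Delta=-0.0616 Bond=9.7168
(2,0): Delta=-1.0000 Bond=124.9829
(2,1): Delta=-0.4910 Bond=70.4856
(2,2): Delta=0.0000 Bond=0.0000
V0=0.9947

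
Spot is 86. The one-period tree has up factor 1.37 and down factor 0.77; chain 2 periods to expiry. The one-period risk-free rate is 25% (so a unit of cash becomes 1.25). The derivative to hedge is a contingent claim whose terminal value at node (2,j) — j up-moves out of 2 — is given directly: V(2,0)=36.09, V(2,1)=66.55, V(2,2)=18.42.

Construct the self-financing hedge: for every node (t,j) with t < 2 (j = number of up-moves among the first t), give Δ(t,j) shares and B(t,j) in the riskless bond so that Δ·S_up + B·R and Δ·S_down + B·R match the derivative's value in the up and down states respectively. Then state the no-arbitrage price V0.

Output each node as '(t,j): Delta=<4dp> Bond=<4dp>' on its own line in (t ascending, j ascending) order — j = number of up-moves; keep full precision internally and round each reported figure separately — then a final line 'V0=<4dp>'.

Since d<R<u, set p* = (R−d)/(u−d) = 0.8000; price each node as the discounted p*-expectation of its children.
Terminal payoffs: V(2,0)=36.0900, V(2,1)=66.5500, V(2,2)=18.4200
(1,0): S=66.2200. Δ = (V_up−V_dn)/(S_up−S_dn) = (66.5500−36.0900)/(90.7214−50.9894) = 0.7666. V = [p*·66.5500 + (1−p*)·36.0900]/1.25 = 48.3664. B = V − Δ·S = -2.4003.
(1,1): S=117.8200. Δ = (V_up−V_dn)/(S_up−S_dn) = (18.4200−66.5500)/(161.4134−90.7214) = -0.6808. V = [p*·18.4200 + (1−p*)·66.5500]/1.25 = 22.4368. B = V − Δ·S = 102.6535.
(0,0): S=86.0000. Δ = (V_up−V_dn)/(S_up−S_dn) = (22.4368−48.3664)/(117.8200−66.2200) = -0.5025. V = [p*·22.4368 + (1−p*)·48.3664]/1.25 = 22.0982. B = V − Δ·S = 65.3142.
Each (Δ,B) replicates both successor values, so the strategy is self-financing and V0 is arbitrage-free.

(0,0): Delta=-0.5025 Bond=65.3142
(1,0): Delta=0.7666 Bond=-2.4003
(1,1): Delta=-0.6808 Bond=102.6535
V0=22.0982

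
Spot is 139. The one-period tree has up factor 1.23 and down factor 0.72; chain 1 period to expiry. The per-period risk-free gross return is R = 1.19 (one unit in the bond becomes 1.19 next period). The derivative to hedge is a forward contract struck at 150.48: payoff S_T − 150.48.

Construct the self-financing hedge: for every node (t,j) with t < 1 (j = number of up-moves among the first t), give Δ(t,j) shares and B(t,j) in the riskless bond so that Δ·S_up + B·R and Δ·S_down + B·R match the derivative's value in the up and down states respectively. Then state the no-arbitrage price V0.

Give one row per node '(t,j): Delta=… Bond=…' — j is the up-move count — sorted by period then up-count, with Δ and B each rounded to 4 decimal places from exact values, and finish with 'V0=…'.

(0,0): Delta=1.0000 Bond=-126.4538
V0=12.5462

No-arbitrage ⇒ martingale measure with p* = (R−d)/(u−d) = 0.9216.
Terminal payoffs: V(1,0)=-50.4000, V(1,1)=20.4900
(0,0): S=139.0000. Δ = (V_up−V_dn)/(S_up−S_dn) = (20.4900−-50.4000)/(170.9700−100.0800) = 1.0000. V = [p*·20.4900 + (1−p*)·-50.4000]/1.19 = 12.5462. B = V − Δ·S = -126.4538.
Each (Δ,B) replicates both successor values, so the strategy is self-financing and V0 is arbitrage-free.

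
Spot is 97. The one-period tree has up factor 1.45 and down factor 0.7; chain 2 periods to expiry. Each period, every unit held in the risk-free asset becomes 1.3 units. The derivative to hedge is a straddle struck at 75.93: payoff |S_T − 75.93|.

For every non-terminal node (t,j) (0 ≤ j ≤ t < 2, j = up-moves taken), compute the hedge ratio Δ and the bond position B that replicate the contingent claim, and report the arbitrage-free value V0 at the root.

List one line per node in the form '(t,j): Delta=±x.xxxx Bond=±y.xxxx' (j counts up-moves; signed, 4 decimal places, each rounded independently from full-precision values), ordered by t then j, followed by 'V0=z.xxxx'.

(0,0): Delta=0.8799 Bond=-31.9333
(1,0): Delta=-0.1154 Bond=26.0641
(1,1): Delta=1.0000 Bond=-58.4077
V0=53.4154

Under the risk-neutral measure, an up-move has probability p* = (R−d)/(u−d) = 0.8000 and values discount at R = 1.3.
Terminal payoffs: V(2,0)=28.4000, V(2,1)=22.5250, V(2,2)=128.0125
Node (1,0) S=67.9000: V=(p*·22.5250+(1−p*)·28.4000)/1.3=18.2308; Δ=(22.5250−28.4000)/(98.4550−47.5300)=-0.1154; B=V−Δ·S=26.0641
Node (1,1) S=140.6500: V=(p*·128.0125+(1−p*)·22.5250)/1.3=82.2423; Δ=(128.0125−22.5250)/(203.9425−98.4550)=1.0000; B=V−Δ·S=-58.4077
Node (0,0) S=97.0000: V=(p*·82.2423+(1−p*)·18.2308)/1.3=53.4154; Δ=(82.2423−18.2308)/(140.6500−67.9000)=0.8799; B=V−Δ·S=-31.9333
Root portfolio cost Δ·97+B reproduces V0=53.4154.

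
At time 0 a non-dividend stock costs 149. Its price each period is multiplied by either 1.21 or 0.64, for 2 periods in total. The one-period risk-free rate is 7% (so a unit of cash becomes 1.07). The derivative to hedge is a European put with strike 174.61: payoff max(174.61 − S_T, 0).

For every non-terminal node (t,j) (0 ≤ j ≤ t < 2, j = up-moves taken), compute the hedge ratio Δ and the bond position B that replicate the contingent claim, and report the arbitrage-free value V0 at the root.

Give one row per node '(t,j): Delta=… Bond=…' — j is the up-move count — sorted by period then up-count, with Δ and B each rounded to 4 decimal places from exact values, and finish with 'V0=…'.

Under the risk-neutral measure, an up-move has probability p* = (R−d)/(u−d) = 0.7544 and values discount at R = 1.07.
At expiry t=2: V(2,0)=113.5796, V(2,1)=59.2244, V(2,2)=0.0000
(1,0): S=95.3600. Δ = (V_up−V_dn)/(S_up−S_dn) = (59.2244−113.5796)/(115.3856−61.0304) = -1.0000. V = [p*·59.2244 + (1−p*)·113.5796]/1.07 = 67.8269. B = V − Δ·S = 163.1869.
(1,1): S=180.2900. Δ = (V_up−V_dn)/(S_up−S_dn) = (0.0000−59.2244)/(218.1509−115.3856) = -0.5763. V = [p*·0.0000 + (1−p*)·59.2244]/1.07 = 13.5947. B = V − Δ·S = 117.4972.
(0,0): S=149.0000. Δ = (V_up−V_dn)/(S_up−S_dn) = (13.5947−67.8269)/(180.2900−95.3600) = -0.6386. V = [p*·13.5947 + (1−p*)·67.8269]/1.07 = 25.1541. B = V − Δ·S = 120.2983.
Check: Δ(0,0)·S0 + B(0,0) = 25.1541 = V0.

(0,0): Delta=-0.6386 Bond=120.2983
(1,0): Delta=-1.0000 Bond=163.1869
(1,1): Delta=-0.5763 Bond=117.4972
V0=25.1541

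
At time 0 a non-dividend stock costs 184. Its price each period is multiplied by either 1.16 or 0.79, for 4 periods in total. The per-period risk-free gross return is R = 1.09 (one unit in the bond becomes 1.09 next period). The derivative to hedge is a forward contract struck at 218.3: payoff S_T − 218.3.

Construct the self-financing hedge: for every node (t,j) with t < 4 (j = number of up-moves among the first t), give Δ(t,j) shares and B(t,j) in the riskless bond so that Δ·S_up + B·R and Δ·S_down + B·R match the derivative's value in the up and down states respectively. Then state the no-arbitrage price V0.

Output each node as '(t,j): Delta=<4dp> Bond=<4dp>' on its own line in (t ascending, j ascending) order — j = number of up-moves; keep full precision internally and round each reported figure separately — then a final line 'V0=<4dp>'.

(0,0): Delta=1.0000 Bond=-154.6492
(1,0): Delta=1.0000 Bond=-168.5677
(1,1): Delta=1.0000 Bond=-168.5677
(2,0): Delta=1.0000 Bond=-183.7387
(2,1): Delta=1.0000 Bond=-183.7387
(2,2): Delta=1.0000 Bond=-183.7387
(3,0): Delta=1.0000 Bond=-200.2752
(3,1): Delta=1.0000 Bond=-200.2752
(3,2): Delta=1.0000 Bond=-200.2752
(3,3): Delta=1.0000 Bond=-200.2752
V0=29.3508

Under the risk-neutral measure, an up-move has probability p* = (R−d)/(u−d) = 0.8108 and values discount at R = 1.09.
Terminal values V(4,·): V(4,0)=-146.6319, V(4,1)=-113.0658, V(4,2)=-63.7788, V(4,3)=8.5918, V(4,4)=114.8576
  t=3,j=0: stock 90.7192 → up 105.2342 (V=-113.0658), down 71.6681 (V=-146.6319). Price -109.5561; hedge Δ=1.0000, bond B=-200.2752.
  t=3,j=1: stock 133.2079 → up 154.5212 (V=-63.7788), down 105.2342 (V=-113.0658). Price -67.0673; hedge Δ=1.0000, bond B=-200.2752.
  t=3,j=2: stock 195.5964 → up 226.8918 (V=8.5918), down 154.5212 (V=-63.7788). Price -4.6788; hedge Δ=1.0000, bond B=-200.2752.
  t=3,j=3: stock 287.2049 → up 333.1576 (V=114.8576), down 226.8918 (V=8.5918). Price 86.9296; hedge Δ=1.0000, bond B=-200.2752.
  t=2,j=0: stock 114.8344 → up 133.2079 (V=-67.0673), down 90.7192 (V=-109.5561). Price -68.9043; hedge Δ=1.0000, bond B=-183.7387.
  t=2,j=1: stock 168.6176 → up 195.5964 (V=-4.6788), down 133.2079 (V=-67.0673). Price -15.1211; hedge Δ=1.0000, bond B=-183.7387.
  t=2,j=2: stock 247.5904 → up 287.2049 (V=86.9296), down 195.5964 (V=-4.6788). Price 63.8517; hedge Δ=1.0000, bond B=-183.7387.
  t=1,j=0: stock 145.3600 → up 168.6176 (V=-15.1211), down 114.8344 (V=-68.9043). Price -23.2077; hedge Δ=1.0000, bond B=-168.5677.
  t=1,j=1: stock 213.4400 → up 247.5904 (V=63.8517), down 168.6176 (V=-15.1211). Price 44.8723; hedge Δ=1.0000, bond B=-168.5677.
  t=0,j=0: stock 184.0000 → up 213.4400 (V=44.8723), down 145.3600 (V=-23.2077). Price 29.3508; hedge Δ=1.0000, bond B=-154.6492.
Self-financing check: at every node Δ·S+B equals the discounted successor values.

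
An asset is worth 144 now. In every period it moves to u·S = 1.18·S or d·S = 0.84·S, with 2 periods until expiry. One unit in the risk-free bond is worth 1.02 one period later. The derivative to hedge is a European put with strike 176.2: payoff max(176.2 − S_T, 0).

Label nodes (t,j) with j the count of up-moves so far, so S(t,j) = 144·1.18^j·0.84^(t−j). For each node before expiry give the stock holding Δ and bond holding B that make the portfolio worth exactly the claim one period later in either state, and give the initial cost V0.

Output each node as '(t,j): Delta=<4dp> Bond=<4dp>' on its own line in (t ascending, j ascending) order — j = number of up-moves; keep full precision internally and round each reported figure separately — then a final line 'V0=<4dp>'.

(0,0): Delta=-0.7423 Bond=138.8017
(1,0): Delta=-1.0000 Bond=172.7451
(1,1): Delta=-0.5793 Bond=113.8734
V0=31.9057

No-arbitrage ⇒ martingale measure with p* = (R−d)/(u−d) = 0.5294.
At expiry t=2: V(2,0)=74.5936, V(2,1)=33.4672, V(2,2)=0.0000
  t=1,j=0: stock 120.9600 → up 142.7328 (V=33.4672), down 101.6064 (V=74.5936). Price 51.7851; hedge Δ=-1.0000, bond B=172.7451.
  t=1,j=1: stock 169.9200 → up 200.5056 (V=0.0000), down 142.7328 (V=33.4672). Price 15.4405; hedge Δ=-0.5793, bond B=113.8734.
  t=0,j=0: stock 144.0000 → up 169.9200 (V=15.4405), down 120.9600 (V=51.7851). Price 31.9057; hedge Δ=-0.7423, bond B=138.8017.
Self-financing check: at every node Δ·S+B equals the discounted successor values.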